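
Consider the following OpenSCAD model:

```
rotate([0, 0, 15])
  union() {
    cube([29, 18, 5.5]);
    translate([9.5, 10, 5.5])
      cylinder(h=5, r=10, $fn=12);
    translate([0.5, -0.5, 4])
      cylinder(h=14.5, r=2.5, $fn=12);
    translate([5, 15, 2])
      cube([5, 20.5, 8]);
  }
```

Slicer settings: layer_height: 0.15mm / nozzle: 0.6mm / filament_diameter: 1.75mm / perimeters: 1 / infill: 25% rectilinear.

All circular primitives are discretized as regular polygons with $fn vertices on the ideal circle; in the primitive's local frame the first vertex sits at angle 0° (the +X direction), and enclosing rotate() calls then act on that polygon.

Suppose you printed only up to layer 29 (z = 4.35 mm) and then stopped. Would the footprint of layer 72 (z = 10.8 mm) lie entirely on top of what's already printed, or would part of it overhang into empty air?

Compare the two slices. At z = 4.35: the 29×18 cube contributes its full rectangle (area 522.00 mm²); the cylinder at (9.5, 10) is absent (z outside [5.5, 10.5]); the r=2.5 cylinder at (0.5, -0.5) gives a regular 12-gon of circumradius 2.5 (constant along its height) (area = (12/2)·2.500²·sin(360°/12) = 18.75 mm²); the 5×20.5 cube at (5, 15) contributes its full rectangle (area 102.50 mm²); Merging all regions: the regions partially overlap — summed areas 643.25 mm² minus the doubly-counted overlap 19.44 mm² gives 623.81 mm² — area = 623.81 mm²; (whole slice rotated 15° about Z — lengths, areas and connectivity unchanged). At z = 10.8: the cube does not reach this height (z outside [0, 5.5]); the cylinder at (9.5, 10) is not intersected at this z (z outside [5.5, 10.5]); the cylinder at (0.5, -0.5): section is a regular 12-gon, circumradius r=2.5 (area = (12/2)·2.500²·sin(360°/12) = 18.75 mm²); the cube at (5, 15) is absent (z outside [2, 10]); Combining (union): only the r=2.5 cylinder at (0.5, -0.5) is present, so the union is just that shape — area = 18.75 mm²; (rotated 15° about Z; rotation is an isometry so areas/perimeters/island counts are preserved). Checking containment: the cross-section at z = 10.8 is a subset of the cross-section at z = 4.35.

entirely on top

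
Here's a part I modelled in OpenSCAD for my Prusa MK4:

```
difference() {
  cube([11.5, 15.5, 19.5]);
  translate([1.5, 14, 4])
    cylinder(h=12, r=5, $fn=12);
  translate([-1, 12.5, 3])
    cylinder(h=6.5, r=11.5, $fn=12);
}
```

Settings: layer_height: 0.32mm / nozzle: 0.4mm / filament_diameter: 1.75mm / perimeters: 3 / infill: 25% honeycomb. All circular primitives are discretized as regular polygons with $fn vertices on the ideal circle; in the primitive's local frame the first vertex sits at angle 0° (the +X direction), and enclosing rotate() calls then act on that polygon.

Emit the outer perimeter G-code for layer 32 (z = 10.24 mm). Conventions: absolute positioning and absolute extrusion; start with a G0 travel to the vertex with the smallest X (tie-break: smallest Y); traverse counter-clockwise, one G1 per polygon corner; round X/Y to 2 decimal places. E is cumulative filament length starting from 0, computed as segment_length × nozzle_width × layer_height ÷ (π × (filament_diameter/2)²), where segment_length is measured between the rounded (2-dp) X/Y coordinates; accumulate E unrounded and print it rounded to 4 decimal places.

G0 X0.00 Y0.00 Z10.24
G1 X11.50 Y0.00 E0.6120
G1 X11.50 Y15.50 E1.4368
G1 X6.10 Y15.50 E1.7242
G1 X6.50 Y14.00 E1.8068
G1 X5.83 Y11.50 E1.9446
G1 X4.00 Y9.67 E2.0823
G1 X1.50 Y9.00 E2.2200
G1 X0.00 Y9.40 E2.3026
G1 X0.00 Y0.00 E2.8029

At z = 10.24 mm: the 11.5×15.5 cube contributes its full rectangle; the r=5 cylinder at (1.5, 14) contributes a regular 12-gon of circumradius 5; the cylinder at (-1, 12.5) is absent (z outside [3, 9.5]); After the difference (first − rest): starting from the 11.5×15.5 cube, the r=5 cylinder at (1.5, 14) partially overlaps it — only the 35.40 mm² overlap (of its 75.00 mm²) is removed, clipping the outline — 1 connected region. The outline is a single polygon with 9 vertices. Extrusion per mm of travel: 0.4 × 0.32 / (π × 0.875²) = 0.053216. Accumulating E over each segment gives final E = 2.8029.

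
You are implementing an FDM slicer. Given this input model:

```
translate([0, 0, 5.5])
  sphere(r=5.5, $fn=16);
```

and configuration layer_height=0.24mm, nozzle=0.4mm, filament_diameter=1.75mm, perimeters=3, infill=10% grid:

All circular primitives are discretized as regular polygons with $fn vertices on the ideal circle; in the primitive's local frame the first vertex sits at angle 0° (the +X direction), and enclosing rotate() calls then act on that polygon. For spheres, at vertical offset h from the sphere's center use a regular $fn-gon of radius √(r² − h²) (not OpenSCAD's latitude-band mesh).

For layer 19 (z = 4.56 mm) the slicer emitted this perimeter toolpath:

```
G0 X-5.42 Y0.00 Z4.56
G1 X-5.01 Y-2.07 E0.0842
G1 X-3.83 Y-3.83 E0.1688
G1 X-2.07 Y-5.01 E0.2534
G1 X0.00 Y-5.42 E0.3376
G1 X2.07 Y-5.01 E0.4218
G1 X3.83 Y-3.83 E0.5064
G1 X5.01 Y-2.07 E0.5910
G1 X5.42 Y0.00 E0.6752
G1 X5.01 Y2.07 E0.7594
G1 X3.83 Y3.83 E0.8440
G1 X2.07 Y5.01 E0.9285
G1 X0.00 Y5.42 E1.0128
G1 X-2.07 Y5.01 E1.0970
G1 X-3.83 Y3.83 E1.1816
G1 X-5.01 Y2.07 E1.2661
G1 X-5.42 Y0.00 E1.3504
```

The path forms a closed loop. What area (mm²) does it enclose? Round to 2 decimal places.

Apply the shoelace formula to the sequence of (X, Y) vertices; enclosed area = 89.92 mm².

89.92 mm²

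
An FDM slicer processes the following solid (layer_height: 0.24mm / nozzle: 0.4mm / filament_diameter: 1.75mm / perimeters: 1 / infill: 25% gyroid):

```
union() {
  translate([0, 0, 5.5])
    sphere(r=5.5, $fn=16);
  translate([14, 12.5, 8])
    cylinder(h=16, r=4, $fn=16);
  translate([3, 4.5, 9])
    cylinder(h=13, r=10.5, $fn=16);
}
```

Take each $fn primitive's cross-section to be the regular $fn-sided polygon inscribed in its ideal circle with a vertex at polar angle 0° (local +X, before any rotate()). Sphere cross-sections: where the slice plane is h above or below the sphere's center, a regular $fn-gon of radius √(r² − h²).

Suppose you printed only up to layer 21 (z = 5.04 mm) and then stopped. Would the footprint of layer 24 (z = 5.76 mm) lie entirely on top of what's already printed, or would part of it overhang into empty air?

Compare the two slices. At z = 5.04: the r=5.5 sphere slices to a regular 16-gon of circumradius 5.481 (√(r²−h²) with h=0.46 from center) (area = (16/2)·5.481²·sin(360°/16) = 91.96 mm²); the cylinder at (14, 12.5) does not reach this height (z outside [8, 24]); the cylinder at (3, 4.5) does not reach this height (z outside [9, 22]); Merging all regions: only the r=5.5 sphere is present, so the union is just that shape — area = 91.96 mm². At z = 5.76: the sphere: section is a regular 16-gon, circumradius = √(r²−h²) = √(5.5²−0.26²) = 5.494 (area = (16/2)·5.494²·sin(360°/16) = 92.40 mm²); the cylinder at (14, 12.5) is absent (z outside [8, 24]); the cylinder at (3, 4.5) is not intersected at this z (z outside [9, 22]); Taking the union: only the r=5.5 sphere is present, so the union is just that shape — area = 92.40 mm². Checking containment: the cross-section at z = 5.76 is a subset of the cross-section at z = 5.04.

entirely on top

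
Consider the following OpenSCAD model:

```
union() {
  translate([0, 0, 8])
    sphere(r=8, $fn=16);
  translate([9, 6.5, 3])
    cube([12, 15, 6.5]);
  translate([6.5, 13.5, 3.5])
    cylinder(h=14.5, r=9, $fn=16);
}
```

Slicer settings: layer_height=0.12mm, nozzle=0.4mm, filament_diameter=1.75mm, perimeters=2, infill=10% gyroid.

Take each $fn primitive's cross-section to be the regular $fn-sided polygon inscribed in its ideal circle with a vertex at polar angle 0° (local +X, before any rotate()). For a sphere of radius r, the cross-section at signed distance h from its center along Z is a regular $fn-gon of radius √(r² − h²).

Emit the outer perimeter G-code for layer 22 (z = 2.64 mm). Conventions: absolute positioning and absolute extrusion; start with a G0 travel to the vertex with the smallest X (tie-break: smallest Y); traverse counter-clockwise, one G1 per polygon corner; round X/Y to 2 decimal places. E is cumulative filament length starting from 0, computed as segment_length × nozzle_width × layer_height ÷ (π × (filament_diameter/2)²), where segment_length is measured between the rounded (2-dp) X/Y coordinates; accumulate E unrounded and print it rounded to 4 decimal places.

G0 X-5.94 Y0.00 Z2.64
G1 X-5.49 Y-2.27 E0.0462
G1 X-4.20 Y-4.20 E0.0925
G1 X-2.27 Y-5.49 E0.1388
G1 X0.00 Y-5.94 E0.1850
G1 X2.27 Y-5.49 E0.2312
G1 X4.20 Y-4.20 E0.2775
G1 X5.49 Y-2.27 E0.3239
G1 X5.94 Y0.00 E0.3700
G1 X5.49 Y2.27 E0.4162
G1 X4.20 Y4.20 E0.4625
G1 X2.27 Y5.49 E0.5089
G1 X0.00 Y5.94 E0.5550
G1 X-2.27 Y5.49 E0.6012
G1 X-4.20 Y4.20 E0.6476
G1 X-5.49 Y2.27 E0.6939
G1 X-5.94 Y0.00 E0.7401

At z = 2.64 mm: the r=8 sphere contributes a regular 16-gon of circumradius √(8²−5.36²) = 5.939; the cube at (9, 6.5) is not intersected at this z (z outside [3, 9.5]); the cylinder at (6.5, 13.5) is absent (z outside [3.5, 18]); Merging all regions: only the r=8 sphere is present, so the union is just that shape — 1 connected region. The outline is a single polygon with 16 vertices. Extrusion per mm of travel: 0.4 × 0.12 / (π × 0.875²) = 0.019956. Accumulating E over each segment gives final E = 0.7401.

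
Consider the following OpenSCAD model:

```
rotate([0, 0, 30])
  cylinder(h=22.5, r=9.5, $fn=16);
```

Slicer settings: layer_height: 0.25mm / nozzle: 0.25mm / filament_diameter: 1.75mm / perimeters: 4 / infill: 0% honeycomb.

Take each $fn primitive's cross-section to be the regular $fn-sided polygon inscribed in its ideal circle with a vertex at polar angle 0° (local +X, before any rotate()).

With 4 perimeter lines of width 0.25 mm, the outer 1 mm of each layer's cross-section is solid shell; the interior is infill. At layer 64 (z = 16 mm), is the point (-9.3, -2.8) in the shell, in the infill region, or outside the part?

At z = 16 mm: the cylinder: section is a regular 16-gon, circumradius r=9.5; (whole slice rotated 30° about Z — lengths, areas and connectivity unchanged). Overall, the cross-section is a single solid region. Undo the 30° rotation: the query point maps to (-9.454, 2.225) in the un-rotated model frame. The nearest boundary edge runs (-8.78, 3.64)→(-9.50, 0.00); distance from the point to it = 0.39 mm. The point is not inside any of the regions above, so it lies outside the cross-section (0.39 mm from the nearest boundary).

outside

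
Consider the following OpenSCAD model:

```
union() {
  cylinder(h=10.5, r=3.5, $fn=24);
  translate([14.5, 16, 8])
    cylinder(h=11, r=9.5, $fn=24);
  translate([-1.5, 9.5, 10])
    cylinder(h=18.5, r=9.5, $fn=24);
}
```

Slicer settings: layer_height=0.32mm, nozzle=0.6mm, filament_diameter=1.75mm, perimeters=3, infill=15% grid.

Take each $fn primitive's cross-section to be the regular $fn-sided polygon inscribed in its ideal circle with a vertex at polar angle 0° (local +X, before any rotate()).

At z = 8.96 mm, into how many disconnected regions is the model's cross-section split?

At z = 8.96 mm: the cylinder: section is a regular 24-gon, circumradius r=3.5; the r=9.5 cylinder at (14.5, 16) contributes a regular 24-gon of circumradius 9.5; the cylinder at (-1.5, 9.5) is not intersected at this z (z outside [10, 28.5]); Combining (union): the 2 present regions are separate (no shared area or edge), so areas and boundary lengths simply add and each stays a separate island — 2 connected regions. The result has 2 disconnected regions.

2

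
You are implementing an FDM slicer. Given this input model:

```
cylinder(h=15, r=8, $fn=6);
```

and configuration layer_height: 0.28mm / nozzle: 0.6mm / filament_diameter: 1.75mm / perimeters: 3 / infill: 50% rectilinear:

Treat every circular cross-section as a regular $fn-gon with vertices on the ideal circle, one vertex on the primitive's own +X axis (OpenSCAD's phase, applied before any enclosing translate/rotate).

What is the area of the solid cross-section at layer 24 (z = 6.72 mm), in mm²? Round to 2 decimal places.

166.28 mm²

At z = 6.72 mm: the r=8 cylinder contributes a regular 6-gon of circumradius 8 (area = (6/2)·8.000²·sin(360°/6) = 166.28 mm²). Overall, the cross-section is a single solid region. Net area = 166.28 mm².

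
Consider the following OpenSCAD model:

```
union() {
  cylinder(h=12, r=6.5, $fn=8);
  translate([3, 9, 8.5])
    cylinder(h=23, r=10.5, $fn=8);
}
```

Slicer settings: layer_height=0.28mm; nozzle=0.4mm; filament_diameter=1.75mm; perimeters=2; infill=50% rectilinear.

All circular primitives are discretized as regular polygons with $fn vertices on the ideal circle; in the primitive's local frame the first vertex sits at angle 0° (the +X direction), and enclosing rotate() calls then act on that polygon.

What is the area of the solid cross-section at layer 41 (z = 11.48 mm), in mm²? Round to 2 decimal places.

At z = 11.48 mm: the r=6.5 cylinder gives a regular 8-gon of circumradius 6.5 (constant along its height) (area = (8/2)·6.500²·sin(360°/8) = 119.50 mm²); the cylinder at (3, 9): section is a regular 8-gon, circumradius r=10.5 (area = (8/2)·10.500²·sin(360°/8) = 311.83 mm²); Combining (union): the regions partially overlap — summed areas 431.34 mm² minus the doubly-counted overlap 58.21 mm² gives 373.13 mm² — area = 373.13 mm². Overall, the cross-section is a single solid region. Net area = 373.13 mm².

373.13 mm²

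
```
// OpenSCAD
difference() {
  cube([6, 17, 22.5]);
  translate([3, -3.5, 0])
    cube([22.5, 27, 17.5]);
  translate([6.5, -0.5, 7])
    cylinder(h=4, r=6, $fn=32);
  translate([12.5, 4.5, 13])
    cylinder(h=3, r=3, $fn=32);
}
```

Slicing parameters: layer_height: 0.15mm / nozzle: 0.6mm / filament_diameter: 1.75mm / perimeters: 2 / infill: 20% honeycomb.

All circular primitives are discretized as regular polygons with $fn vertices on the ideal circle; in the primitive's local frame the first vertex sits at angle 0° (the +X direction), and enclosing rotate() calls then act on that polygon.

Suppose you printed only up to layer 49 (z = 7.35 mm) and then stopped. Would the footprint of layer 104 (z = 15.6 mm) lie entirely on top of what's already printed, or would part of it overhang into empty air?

part overhangs

Compare the two slices. At z = 7.35: the 6×17 cube contributes its full rectangle (area 102.00 mm²); the cube at (3, -3.5) is present — its section is the full 22.5×27 rectangle (area 607.50 mm²); the r=6 cylinder at (6.5, -0.5) contributes a regular 32-gon of circumradius 6 (area = (32/2)·6.000²·sin(360°/32) = 112.37 mm²); the cylinder at (12.5, 4.5) is absent (z outside [13, 16]); After the difference (first − rest): starting from the 6×17 cube (102.00 mm²), the 22.5×27 cube at (3, -3.5) partially overlaps it — only the 51.00 mm² overlap (of its 607.50 mm²) is removed, clipping the outline; the r=6 cylinder at (6.5, -0.5) partially overlaps it — only the 7.19 mm² overlap (of its 112.37 mm²) is removed, clipping the outline — area = 43.81 mm². At z = 15.6: the 6×17 cube contributes its full rectangle (area 102.00 mm²); the cube at (3, -3.5) is present — its section is the full 22.5×27 rectangle (area 607.50 mm²); the cylinder at (6.5, -0.5) does not reach this height (z outside [7, 11]); the cylinder at (12.5, 4.5): section is a regular 32-gon, circumradius r=3 (area = (32/2)·3.000²·sin(360°/32) = 28.09 mm²); Taking the first minus the rest: starting from the 6×17 cube (102.00 mm²), the 22.5×27 cube at (3, -3.5) partially overlaps it — only the 51.00 mm² overlap (of its 607.50 mm²) is removed, clipping the outline; the r=3 cylinder at (12.5, 4.5) misses the remaining region (no effect) — area = 51.00 mm². Checking containment: at z = 15.6 the cross-section extends beyond the z = 7.35 cross-section by about 7.19 mm².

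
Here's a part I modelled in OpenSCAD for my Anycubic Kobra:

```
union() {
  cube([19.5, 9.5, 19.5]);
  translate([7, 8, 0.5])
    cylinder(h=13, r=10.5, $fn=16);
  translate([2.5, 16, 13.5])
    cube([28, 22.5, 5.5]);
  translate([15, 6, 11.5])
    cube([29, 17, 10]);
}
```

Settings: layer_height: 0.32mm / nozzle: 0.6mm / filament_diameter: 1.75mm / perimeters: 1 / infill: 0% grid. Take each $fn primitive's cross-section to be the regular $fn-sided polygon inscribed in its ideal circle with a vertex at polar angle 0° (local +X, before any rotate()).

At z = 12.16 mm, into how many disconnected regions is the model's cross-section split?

At z = 12.16 mm: the cube (footprint 19.5×9.5) is included at this height; the r=10.5 cylinder at (7, 8) gives a regular 16-gon of circumradius 10.5 (constant along its height); the cube at (2.5, 16) is absent (z outside [13.5, 19]); the cube at (15, 6) is present — its section is the full 29×17 rectangle; Merging all regions: the regions partially overlap (shared area 178.57 mm²), so overlapping operands fuse into one piece — 1 connected region. The result has 1 disconnected region.

1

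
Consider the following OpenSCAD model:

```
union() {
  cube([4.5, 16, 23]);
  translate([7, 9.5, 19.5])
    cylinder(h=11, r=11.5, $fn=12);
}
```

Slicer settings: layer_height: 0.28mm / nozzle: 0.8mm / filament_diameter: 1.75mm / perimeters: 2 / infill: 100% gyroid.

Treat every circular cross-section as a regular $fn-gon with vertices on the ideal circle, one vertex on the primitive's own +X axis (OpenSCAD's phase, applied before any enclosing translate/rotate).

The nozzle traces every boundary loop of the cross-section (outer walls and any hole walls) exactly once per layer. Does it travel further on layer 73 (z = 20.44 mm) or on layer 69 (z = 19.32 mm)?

layer 73 (z = 20.44 mm)

Layer 73 (z = 20.44): the cube (footprint 4.5×16) is included at this height (perimeter 41.00 mm); the r=11.5 cylinder at (7, 9.5) contributes a regular 12-gon of circumradius 11.5 (perimeter = 2·12·11.500·sin(180°/12) = 71.43 mm); Taking the union: the regions partially overlap (shared area 71.69 mm²), so the edge portions inside another operand are dropped and the merged outline is re-measured after clipping — boundary = 71.90 mm. So its perimeter = 71.90 mm. Layer 69 (z = 19.32): the 4.5×16 cube contributes its full rectangle (perimeter 41.00 mm); the cylinder at (7, 9.5) does not reach this height (z outside [19.5, 30.5]); Merging all regions: only the 4.5×16 cube is present, so the union is just that shape — boundary = 41.00 mm. So its perimeter = 41.00 mm. Layer 73 is larger (71.90 vs 41.00 mm).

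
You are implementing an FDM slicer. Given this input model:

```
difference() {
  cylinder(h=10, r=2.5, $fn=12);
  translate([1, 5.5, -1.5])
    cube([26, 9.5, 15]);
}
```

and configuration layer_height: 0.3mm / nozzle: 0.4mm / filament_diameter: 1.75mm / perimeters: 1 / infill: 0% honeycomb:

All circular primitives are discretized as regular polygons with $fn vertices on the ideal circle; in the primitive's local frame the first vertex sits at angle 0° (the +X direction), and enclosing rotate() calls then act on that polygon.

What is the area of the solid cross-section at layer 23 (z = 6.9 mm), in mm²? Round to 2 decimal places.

At z = 6.9 mm: the r=2.5 cylinder gives a regular 12-gon of circumradius 2.5 (constant along its height) (area = (12/2)·2.500²·sin(360°/12) = 18.75 mm²); the cube at (1, 5.5) is present — its section is the full 26×9.5 rectangle (area 247.00 mm²); Taking the first minus the rest: starting from the r=2.5 cylinder (18.75 mm²), the 26×9.5 cube at (1, 5.5) misses the remaining region (no effect) — area = 18.75 mm². Overall, the cross-section is a single solid region. Net area = 18.75 mm².

18.75 mm²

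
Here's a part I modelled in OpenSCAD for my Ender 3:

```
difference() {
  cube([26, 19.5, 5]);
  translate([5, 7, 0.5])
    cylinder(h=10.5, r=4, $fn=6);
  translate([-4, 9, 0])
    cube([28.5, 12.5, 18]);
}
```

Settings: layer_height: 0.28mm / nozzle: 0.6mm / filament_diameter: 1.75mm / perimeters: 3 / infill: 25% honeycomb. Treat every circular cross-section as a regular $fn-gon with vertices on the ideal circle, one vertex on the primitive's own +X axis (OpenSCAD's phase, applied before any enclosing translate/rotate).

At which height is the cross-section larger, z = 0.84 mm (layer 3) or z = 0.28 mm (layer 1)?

layer 1 (z = 0.28 mm)

Layer 3 (z = 0.84): the cube (footprint 26×19.5) is included at this height (area 507.00 mm²); the cylinder at (5, 7): section is a regular 6-gon, circumradius r=4 (area = (6/2)·4.000²·sin(360°/6) = 41.57 mm²); the 28.5×12.5 cube at (-4, 9) contributes its full rectangle (area 356.25 mm²); After the difference (first − rest): starting from the 26×19.5 cube (507.00 mm²), the r=4 cylinder at (5, 7) lies wholly inside it (removes its full 41.57 mm² and its 24.00 mm outline becomes a hole wall); the 28.5×12.5 cube at (-4, 9) partially overlaps it — only the 250.16 mm² overlap (of its 356.25 mm²) is removed, clipping the outline — area = 215.27 mm². So its area = 215.27 mm². Layer 1 (z = 0.28): the 26×19.5 cube contributes its full rectangle (area 507.00 mm²); the cylinder at (5, 7) is absent (z outside [0.5, 11]); the cube at (-4, 9) is present — its section is the full 28.5×12.5 rectangle (area 356.25 mm²); After the difference (first − rest): starting from the 26×19.5 cube (507.00 mm²), the 28.5×12.5 cube at (-4, 9) partially overlaps it — only the 257.25 mm² overlap (of its 356.25 mm²) is removed, clipping the outline — area = 249.75 mm². So its area = 249.75 mm². Layer 1 is larger (249.75 vs 215.27 mm²).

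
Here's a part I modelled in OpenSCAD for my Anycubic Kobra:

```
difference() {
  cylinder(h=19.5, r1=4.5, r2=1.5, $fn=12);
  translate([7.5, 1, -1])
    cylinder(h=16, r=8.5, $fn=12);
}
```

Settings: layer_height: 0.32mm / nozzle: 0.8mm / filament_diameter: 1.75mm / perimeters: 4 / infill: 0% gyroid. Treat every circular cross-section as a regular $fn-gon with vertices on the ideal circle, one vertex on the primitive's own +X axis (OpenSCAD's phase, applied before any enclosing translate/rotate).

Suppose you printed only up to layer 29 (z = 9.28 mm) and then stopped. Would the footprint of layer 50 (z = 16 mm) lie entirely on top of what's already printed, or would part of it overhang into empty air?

part overhangs

Compare the two slices. At z = 9.28: the cone: at t=0.476 of its height the radius interpolates to r₁+(r₂−r₁)t = 3.072, giving a regular 12-gon of that circumradius (area = (12/2)·3.072²·sin(360°/12) = 28.32 mm²); the cylinder at (7.5, 1): section is a regular 12-gon, circumradius r=8.5 (area = (12/2)·8.500²·sin(360°/12) = 216.75 mm²); After the difference (first − rest): starting from the cone (28.32 mm²), the r=8.5 cylinder at (7.5, 1) partially overlaps it — only the 17.48 mm² overlap (of its 216.75 mm²) is removed, clipping the outline — area = 10.84 mm². At z = 16: the cone contributes a regular 12-gon of circumradius 2.038 (interpolated between r1=4.5 and r2=1.5 at t=0.821) (area = (12/2)·2.038²·sin(360°/12) = 12.47 mm²); the cylinder at (7.5, 1) is not intersected at this z (z outside [-1, 15]); Taking the first minus the rest: none of the subtracted shapes is present at this height, so the cone is unchanged — area = 12.47 mm². Checking containment: at z = 16 the cross-section extends beyond the z = 9.28 cross-section by about 8.85 mm².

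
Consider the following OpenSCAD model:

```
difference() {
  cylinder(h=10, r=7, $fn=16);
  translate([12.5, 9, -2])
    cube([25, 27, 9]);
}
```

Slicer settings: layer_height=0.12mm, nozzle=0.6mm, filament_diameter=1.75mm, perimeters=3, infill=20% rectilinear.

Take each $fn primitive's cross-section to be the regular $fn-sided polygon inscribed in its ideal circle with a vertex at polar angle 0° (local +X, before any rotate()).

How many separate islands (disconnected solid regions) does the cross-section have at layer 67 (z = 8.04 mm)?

At z = 8.04 mm: the r=7 cylinder contributes a regular 16-gon of circumradius 7; the cube at (12.5, 9) is not intersected at this z (z outside [-2, 7]); Subtracting the remaining from the first: none of the subtracted shapes is present at this height, so the r=7 cylinder is unchanged — 1 connected region. Overall, the cross-section is a single solid region. Island count = 1.

1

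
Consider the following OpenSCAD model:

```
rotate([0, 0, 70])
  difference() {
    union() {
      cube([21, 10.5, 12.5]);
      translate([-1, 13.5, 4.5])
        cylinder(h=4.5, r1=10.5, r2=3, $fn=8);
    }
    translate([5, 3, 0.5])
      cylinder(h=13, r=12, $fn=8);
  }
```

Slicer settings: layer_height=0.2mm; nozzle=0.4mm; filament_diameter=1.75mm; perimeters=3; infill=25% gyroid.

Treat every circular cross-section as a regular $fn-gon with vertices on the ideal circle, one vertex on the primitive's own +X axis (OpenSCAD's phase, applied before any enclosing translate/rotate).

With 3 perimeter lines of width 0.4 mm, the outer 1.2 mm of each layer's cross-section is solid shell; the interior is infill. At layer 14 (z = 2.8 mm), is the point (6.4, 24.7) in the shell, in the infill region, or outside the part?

outside

At z = 2.8 mm: the 21×10.5 cube contributes its full rectangle; the cone at (-1, 13.5) is not intersected at this z (z outside [4.5, 9]); Taking the union: only the 21×10.5 cube is present, so the union is just that shape — 1 connected region; the r=12 cylinder at (5, 3) gives a regular 8-gon of circumradius 12 (constant along its height); Taking the first minus the rest: starting from the result so far, the r=12 cylinder at (5, 3) partially overlaps it — only the 164.99 mm² overlap (of its 407.29 mm²) is removed, clipping the outline — 1 connected region; (rotated 70° about Z; rotation is an isometry so areas/perimeters/island counts are preserved). Overall, the cross-section is a single solid region. Undo the 70° rotation: the query point maps to (25.399, 2.434) in the un-rotated model frame. The nearest boundary edge runs (21.00, 10.50)→(21.00, 0.00); distance from the point to it = 4.40 mm. The point is not inside any of the regions above, so it lies outside the cross-section (4.40 mm from the nearest boundary).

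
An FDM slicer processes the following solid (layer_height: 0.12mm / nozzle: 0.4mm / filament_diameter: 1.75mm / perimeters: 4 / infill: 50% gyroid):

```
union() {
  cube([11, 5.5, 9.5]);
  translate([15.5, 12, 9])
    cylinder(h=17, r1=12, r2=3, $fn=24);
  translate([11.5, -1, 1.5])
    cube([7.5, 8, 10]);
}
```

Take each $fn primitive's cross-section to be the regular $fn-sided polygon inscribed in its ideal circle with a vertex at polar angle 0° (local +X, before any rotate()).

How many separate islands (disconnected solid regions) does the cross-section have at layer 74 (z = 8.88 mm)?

At z = 8.88 mm: the 11×5.5 cube contributes its full rectangle; the cone at (15.5, 12) is absent (z outside [9, 26]); the cube at (11.5, -1) (footprint 7.5×8) is included at this height; Combining (union): the 2 present regions are separate (no shared area or edge), so areas and boundary lengths simply add and each stays a separate island — 2 connected regions. Overall, the cross-section has 2 separate islands. Island count = 2.

2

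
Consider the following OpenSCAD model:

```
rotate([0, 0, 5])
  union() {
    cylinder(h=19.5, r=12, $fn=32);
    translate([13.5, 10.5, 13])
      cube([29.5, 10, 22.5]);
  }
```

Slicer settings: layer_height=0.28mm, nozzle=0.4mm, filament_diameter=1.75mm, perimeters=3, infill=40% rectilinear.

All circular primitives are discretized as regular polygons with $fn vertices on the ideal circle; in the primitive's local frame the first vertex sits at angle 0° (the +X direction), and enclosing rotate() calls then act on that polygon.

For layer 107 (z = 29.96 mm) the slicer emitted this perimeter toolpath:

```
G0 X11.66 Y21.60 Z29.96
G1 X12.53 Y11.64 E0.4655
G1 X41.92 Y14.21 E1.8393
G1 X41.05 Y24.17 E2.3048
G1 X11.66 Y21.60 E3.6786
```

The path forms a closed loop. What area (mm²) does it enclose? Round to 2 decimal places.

Apply the shoelace formula to the sequence of (X, Y) vertices; enclosed area = 294.96 mm².

294.96 mm²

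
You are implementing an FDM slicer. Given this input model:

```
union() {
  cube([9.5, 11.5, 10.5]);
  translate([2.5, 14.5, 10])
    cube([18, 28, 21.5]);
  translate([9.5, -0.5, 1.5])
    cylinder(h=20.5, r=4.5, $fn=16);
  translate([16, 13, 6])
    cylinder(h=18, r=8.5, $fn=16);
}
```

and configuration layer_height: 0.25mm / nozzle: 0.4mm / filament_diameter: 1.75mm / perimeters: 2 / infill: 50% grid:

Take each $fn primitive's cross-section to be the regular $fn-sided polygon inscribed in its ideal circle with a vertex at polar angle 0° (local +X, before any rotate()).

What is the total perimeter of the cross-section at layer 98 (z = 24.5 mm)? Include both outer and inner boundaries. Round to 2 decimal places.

92.00 mm

At z = 24.5 mm: the cube does not reach this height (z outside [0, 10.5]); the cube at (2.5, 14.5) (footprint 18×28) is included at this height (perimeter 92.00 mm); the cylinder at (9.5, -0.5) is absent (z outside [1.5, 22]); the cylinder at (16, 13) is not intersected at this z (z outside [6, 24]); Merging all regions: only the 18×28 cube at (2.5, 14.5) is present, so the union is just that shape — boundary = 92.00 mm. Overall, the cross-section is a single solid region. Total boundary length (outer) = 92.00 mm.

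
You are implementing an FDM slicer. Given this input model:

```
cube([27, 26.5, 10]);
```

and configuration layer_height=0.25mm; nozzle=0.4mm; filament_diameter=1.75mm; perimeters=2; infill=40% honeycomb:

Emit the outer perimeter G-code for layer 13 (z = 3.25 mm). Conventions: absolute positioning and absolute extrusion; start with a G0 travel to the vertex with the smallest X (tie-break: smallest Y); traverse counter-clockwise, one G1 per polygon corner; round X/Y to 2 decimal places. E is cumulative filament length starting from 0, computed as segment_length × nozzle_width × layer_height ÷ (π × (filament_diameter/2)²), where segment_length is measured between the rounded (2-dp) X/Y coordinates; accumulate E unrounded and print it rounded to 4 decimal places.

G0 X0.00 Y0.00 Z3.25
G1 X27.00 Y0.00 E1.1225
G1 X27.00 Y26.50 E2.2243
G1 X0.00 Y26.50 E3.3468
G1 X0.00 Y0.00 E4.4485

At z = 3.25 mm: the cube (footprint 27×26.5) is included at this height. The outline is a single polygon with 4 vertices. Extrusion per mm of travel: 0.4 × 0.25 / (π × 0.875²) = 0.041575. Accumulating E over each segment gives final E = 4.4485.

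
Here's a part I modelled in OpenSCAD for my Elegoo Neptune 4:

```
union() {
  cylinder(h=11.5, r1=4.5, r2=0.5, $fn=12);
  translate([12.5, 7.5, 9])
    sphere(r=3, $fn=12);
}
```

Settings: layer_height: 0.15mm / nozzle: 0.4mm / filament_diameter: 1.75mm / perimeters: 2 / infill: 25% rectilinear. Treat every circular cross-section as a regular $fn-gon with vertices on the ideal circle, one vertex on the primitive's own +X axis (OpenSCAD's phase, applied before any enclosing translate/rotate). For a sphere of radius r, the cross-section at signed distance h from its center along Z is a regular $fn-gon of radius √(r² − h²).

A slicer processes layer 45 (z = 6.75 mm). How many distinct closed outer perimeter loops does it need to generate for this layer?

2

At z = 6.75 mm: the cone contributes a regular 12-gon of circumradius 2.152 (interpolated between r1=4.5 and r2=0.5 at t=0.587); the r=3 sphere at (12.5, 7.5) contributes a regular 12-gon of circumradius √(3²−2.25²) = 1.984; Merging all regions: the 2 present regions are separate (no shared area or edge), so areas and boundary lengths simply add and each stays a separate island — 2 connected regions. The result has 2 disconnected regions.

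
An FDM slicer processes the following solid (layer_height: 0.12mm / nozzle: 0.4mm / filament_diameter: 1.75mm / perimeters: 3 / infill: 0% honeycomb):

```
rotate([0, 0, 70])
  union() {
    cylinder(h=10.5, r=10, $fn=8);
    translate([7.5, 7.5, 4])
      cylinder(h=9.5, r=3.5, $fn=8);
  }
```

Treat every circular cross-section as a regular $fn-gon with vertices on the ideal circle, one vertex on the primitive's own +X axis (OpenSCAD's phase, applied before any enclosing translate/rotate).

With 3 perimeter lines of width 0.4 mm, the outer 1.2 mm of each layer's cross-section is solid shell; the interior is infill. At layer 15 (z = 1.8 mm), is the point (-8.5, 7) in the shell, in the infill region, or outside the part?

At z = 1.8 mm: the r=10 cylinder gives a regular 8-gon of circumradius 10 (constant along its height); the cylinder at (7.5, 7.5) is not intersected at this z (z outside [4, 13.5]); Taking the union: only the r=10 cylinder is present, so the union is just that shape — 1 connected region; (rotated 70° about Z; rotation is an isometry so areas/perimeters/island counts are preserved). Overall, the cross-section is a single solid region. Undo the 70° rotation: the query point maps to (3.671, 10.382) in the un-rotated model frame. The nearest boundary edge runs (7.07, 7.07)→(0.00, 10.00); distance from the point to it = 1.76 mm. The point is not inside any of the regions above, so it lies outside the cross-section (1.76 mm from the nearest boundary).

outside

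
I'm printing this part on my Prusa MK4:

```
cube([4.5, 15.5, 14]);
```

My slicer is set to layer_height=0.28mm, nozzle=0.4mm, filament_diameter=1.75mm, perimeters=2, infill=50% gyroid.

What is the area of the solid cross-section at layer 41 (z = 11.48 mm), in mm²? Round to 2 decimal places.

69.75 mm²

At z = 11.48 mm: the cube is present — its section is the full 4.5×15.5 rectangle (area 69.75 mm²). Overall, the cross-section is a single solid region. Net area = 69.75 mm².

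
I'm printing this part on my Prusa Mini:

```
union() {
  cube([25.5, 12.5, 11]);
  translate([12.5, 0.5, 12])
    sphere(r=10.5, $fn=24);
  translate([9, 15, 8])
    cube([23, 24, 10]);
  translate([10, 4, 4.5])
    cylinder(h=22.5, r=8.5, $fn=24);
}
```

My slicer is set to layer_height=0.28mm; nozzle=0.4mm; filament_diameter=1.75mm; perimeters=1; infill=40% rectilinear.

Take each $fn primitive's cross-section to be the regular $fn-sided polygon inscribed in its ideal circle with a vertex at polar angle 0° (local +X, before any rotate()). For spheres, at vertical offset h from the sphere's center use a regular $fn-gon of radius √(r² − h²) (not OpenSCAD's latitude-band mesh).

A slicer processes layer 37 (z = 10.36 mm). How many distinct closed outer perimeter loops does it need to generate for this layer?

2

At z = 10.36 mm: the cube is present — its section is the full 25.5×12.5 rectangle; the sphere at (12.5, 0.5): section is a regular 24-gon, circumradius = √(r²−h²) = √(10.5²−1.64²) = 10.371; the cube at (9, 15) is present — its section is the full 23×24 rectangle; the r=8.5 cylinder at (10, 4) gives a regular 24-gon of circumradius 8.5 (constant along its height); Combining (union): the regions partially overlap (shared area 401.77 mm²), so overlapping operands fuse into one piece — 2 connected regions. The result has 2 disconnected regions.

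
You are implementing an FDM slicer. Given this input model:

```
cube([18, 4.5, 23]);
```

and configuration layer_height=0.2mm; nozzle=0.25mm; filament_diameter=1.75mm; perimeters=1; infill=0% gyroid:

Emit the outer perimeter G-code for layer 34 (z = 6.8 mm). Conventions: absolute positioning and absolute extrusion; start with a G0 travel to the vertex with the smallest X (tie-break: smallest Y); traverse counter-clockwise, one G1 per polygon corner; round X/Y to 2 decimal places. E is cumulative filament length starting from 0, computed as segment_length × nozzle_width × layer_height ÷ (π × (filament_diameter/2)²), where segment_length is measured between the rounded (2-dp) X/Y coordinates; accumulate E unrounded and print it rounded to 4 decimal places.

At z = 6.8 mm: the cube (footprint 18×4.5) is included at this height. The outline is a single polygon with 4 vertices. Extrusion per mm of travel: 0.25 × 0.2 / (π × 0.875²) = 0.020788. Accumulating E over each segment gives final E = 0.9354.

G0 X0.00 Y0.00 Z6.80
G1 X18.00 Y0.00 E0.3742
G1 X18.00 Y4.50 E0.4677
G1 X0.00 Y4.50 E0.8419
G1 X0.00 Y0.00 E0.9354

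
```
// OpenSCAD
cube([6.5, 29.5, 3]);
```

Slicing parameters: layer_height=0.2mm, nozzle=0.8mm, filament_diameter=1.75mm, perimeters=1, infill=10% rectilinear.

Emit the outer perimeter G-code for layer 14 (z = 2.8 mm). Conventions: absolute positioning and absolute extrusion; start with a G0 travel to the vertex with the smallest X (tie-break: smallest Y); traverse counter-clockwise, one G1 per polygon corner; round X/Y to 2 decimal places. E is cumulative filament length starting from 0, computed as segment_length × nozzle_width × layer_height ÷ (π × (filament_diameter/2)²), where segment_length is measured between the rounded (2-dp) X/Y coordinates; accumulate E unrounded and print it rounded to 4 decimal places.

G0 X0.00 Y0.00 Z2.80
G1 X6.50 Y0.00 E0.4324
G1 X6.50 Y29.50 E2.3947
G1 X0.00 Y29.50 E2.8271
G1 X0.00 Y0.00 E4.7895

At z = 2.8 mm: the 6.5×29.5 cube contributes its full rectangle. The outline is a single polygon with 4 vertices. Extrusion per mm of travel: 0.8 × 0.2 / (π × 0.875²) = 0.066520. Accumulating E over each segment gives final E = 4.7895.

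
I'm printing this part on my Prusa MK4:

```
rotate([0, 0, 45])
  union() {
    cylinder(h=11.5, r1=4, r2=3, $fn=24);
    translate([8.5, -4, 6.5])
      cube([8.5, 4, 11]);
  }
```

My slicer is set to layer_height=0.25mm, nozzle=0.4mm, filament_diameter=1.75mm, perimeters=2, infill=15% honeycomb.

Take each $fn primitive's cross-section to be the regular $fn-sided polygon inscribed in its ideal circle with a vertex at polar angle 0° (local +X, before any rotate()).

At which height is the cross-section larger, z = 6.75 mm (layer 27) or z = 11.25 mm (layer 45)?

layer 27 (z = 6.75 mm)

Layer 27 (z = 6.75): the cone contributes a regular 24-gon of circumradius 3.413 (interpolated between r1=4 and r2=3 at t=0.587) (area = (24/2)·3.413²·sin(360°/24) = 36.18 mm²); the cube at (8.5, -4) is present — its section is the full 8.5×4 rectangle (area 34.00 mm²); Taking the union: the 2 present regions are separate (no shared area or edge), so areas and boundary lengths simply add and each stays a separate island — area = 70.18 mm²; (rotated 45° about Z; rotation is an isometry so areas/perimeters/island counts are preserved). So its area = 70.18 mm². Layer 45 (z = 11.25): the cone contributes a regular 24-gon of circumradius 3.022 (interpolated between r1=4 and r2=3 at t=0.978) (area = (24/2)·3.022²·sin(360°/24) = 28.36 mm²); the cube at (8.5, -4) is present — its section is the full 8.5×4 rectangle (area 34.00 mm²); Combining (union): the 2 present regions are separate (no shared area or edge), so areas and boundary lengths simply add and each stays a separate island — area = 62.36 mm²; (rotated 45° about Z; rotation is an isometry so areas/perimeters/island counts are preserved). So its area = 62.36 mm². Layer 27 is larger (70.18 vs 62.36 mm²).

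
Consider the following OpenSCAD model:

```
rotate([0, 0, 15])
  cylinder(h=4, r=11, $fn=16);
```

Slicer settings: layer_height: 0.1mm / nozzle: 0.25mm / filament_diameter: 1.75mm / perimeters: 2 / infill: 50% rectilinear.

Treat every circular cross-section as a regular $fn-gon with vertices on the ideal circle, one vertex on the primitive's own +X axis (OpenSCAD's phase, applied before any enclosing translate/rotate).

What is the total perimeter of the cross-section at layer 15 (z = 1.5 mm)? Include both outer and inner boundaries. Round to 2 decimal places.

At z = 1.5 mm: the cylinder: section is a regular 16-gon, circumradius r=11 (perimeter = 2·16·11.000·sin(180°/16) = 68.67 mm); (rotated 15° about Z; rotation is an isometry so areas/perimeters/island counts are preserved). Overall, the cross-section is a single solid region. Total boundary length (outer) = 68.67 mm.

68.67 mm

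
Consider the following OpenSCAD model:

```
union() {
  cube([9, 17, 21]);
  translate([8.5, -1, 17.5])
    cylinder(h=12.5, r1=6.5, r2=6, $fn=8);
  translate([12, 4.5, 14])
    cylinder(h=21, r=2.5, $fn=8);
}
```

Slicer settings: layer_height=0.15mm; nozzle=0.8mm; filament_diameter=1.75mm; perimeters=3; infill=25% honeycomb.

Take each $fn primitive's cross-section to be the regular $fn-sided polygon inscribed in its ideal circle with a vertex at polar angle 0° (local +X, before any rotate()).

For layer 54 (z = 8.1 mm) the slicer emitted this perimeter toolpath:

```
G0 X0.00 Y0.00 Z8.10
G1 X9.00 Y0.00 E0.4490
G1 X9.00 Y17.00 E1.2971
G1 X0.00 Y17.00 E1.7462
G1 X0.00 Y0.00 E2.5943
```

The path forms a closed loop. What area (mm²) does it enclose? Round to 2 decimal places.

153.00 mm²

Apply the shoelace formula to the sequence of (X, Y) vertices; enclosed area = 153.00 mm².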